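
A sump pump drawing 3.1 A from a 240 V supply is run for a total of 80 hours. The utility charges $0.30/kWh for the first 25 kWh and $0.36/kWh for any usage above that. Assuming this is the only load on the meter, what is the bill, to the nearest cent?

Power = 3.1 A × 240 V = 744 W = 0.744 kW
Energy = 0.744 kW × 80 h = 59.52 kWh
Tier 1 (0–25 kWh): 25 × $0.30 = $7.5
Above 25 kWh: 34.52 × $0.36 = $12.4272
Bill = $19.93

$19.93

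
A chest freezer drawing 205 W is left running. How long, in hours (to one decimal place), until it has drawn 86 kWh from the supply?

Hours = 86 kWh ÷ 0.205 kW = 419.5 h

419.5 h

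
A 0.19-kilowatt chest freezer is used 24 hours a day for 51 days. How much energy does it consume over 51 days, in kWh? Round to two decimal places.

Runtime = 24 h × 51 = 1224 h
Energy = 0.19 kW × 1224 h = 232.56 kWh

232.56 kWh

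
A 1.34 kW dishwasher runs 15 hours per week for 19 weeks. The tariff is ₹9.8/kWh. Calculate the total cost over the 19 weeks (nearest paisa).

₹3742.62

Runtime = 15 h/week × 19 weeks = 285 h
Energy = 1.34 kW × 285 h = 381.9 kWh
Cost = 381.9 kWh × ₹9.8/kWh = ₹3742.62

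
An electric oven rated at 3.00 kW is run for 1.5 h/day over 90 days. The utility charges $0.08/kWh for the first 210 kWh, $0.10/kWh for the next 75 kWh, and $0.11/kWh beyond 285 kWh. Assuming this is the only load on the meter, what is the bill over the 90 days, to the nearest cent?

Runtime = 1.5 h/day × 90 days = 135 h
Energy = 3 kW × 135 h = 405 kWh
Tier 1 (0–210 kWh): 210 × $0.08 = $16.8
Tier 2 (210–285 kWh): 75 × $0.10 = $7.5
Above 285 kWh: 120 × $0.11 = $13.2
Bill = $37.50

$37.50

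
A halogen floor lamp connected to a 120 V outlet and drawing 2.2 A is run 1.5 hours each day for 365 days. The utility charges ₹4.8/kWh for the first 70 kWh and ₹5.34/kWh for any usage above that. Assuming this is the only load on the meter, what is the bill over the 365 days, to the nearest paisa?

₹734.04

Power = 2.2 A × 120 V = 264 W = 0.264 kW
Runtime = 1.5 h/day × 365 days = 547.5 h
Energy = 0.264 kW × 547.5 h = 144.54 kWh
Tier 1 (0–70 kWh): 70 × ₹4.8 = ₹336
Above 70 kWh: 74.54 × ₹5.34 = ₹398.0436
Bill = ₹734.04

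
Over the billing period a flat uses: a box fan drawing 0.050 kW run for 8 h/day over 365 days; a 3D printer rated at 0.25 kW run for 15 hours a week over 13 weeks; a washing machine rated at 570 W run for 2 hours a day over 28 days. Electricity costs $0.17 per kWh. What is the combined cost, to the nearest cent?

$38.53

box fan: Runtime = 8 h/day × 365 days = 2920 h
box fan: 0.05 kW × 2920 h = 146 kWh
3D printer: Runtime = 15 h/week × 13 weeks = 195 h
3D printer: 0.25 kW × 195 h = 48.75 kWh
washing machine: Runtime = 2 h/day × 28 days = 56 h
washing machine: 0.57 kW × 56 h = 31.92 kWh
Total energy = 226.67 kWh
Cost = 226.67 × $0.17 = $38.53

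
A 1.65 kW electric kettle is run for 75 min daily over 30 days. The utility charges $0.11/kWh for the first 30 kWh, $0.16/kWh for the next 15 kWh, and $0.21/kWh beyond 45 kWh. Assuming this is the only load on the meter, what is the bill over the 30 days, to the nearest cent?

$9.24

Runtime = 75 min × 30 = 2250 min = 37.5 h
Energy = 1.65 kW × 37.5 h = 61.875 kWh
Tier 1 (0–30 kWh): 30 × $0.11 = $3.3
Tier 2 (30–45 kWh): 15 × $0.16 = $2.4
Above 45 kWh: 16.875 × $0.21 = $3.54375
Bill = $9.24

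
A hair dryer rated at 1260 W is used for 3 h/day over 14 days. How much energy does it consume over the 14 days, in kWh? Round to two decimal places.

Runtime = 3 h/day × 14 days = 42 h
Energy = 1.26 kW × 42 h = 52.92 kWh

52.92 kWh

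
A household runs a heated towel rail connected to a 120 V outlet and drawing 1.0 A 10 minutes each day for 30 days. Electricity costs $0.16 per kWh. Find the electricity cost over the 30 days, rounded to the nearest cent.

Power = 1.0 A × 120 V = 120 W = 0.12 kW
Runtime = 10 min × 30 = 300 min = 5 h
Energy = 0.12 kW × 5 h = 0.6 kWh
Cost = 0.6 kWh × $0.16/kWh = $0.10

$0.10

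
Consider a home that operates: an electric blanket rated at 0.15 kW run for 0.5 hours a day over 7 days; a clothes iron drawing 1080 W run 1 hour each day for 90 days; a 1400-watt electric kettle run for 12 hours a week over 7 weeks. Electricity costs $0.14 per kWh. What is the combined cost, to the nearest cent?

$30.15

electric blanket: Runtime = 0.5 h/day × 7 days = 3.5 h
electric blanket: 0.15 kW × 3.5 h = 0.525 kWh
clothes iron: Runtime = 1 h/day × 90 days = 90 h
clothes iron: 1.08 kW × 90 h = 97.2 kWh
electric kettle: Runtime = 12 h/week × 7 weeks = 84 h
electric kettle: 1.4 kW × 84 h = 117.6 kWh
Total energy = 215.325 kWh
Cost = 215.325 × $0.14 = $30.15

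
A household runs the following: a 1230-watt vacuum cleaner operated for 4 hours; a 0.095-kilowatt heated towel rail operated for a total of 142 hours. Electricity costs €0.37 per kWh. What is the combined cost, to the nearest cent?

€6.81

vacuum cleaner: 1.23 kW × 4 h = 4.92 kWh
heated towel rail: 0.095 kW × 142 h = 13.49 kWh
Total energy = 18.41 kWh
Cost = 18.41 × €0.37 = €6.81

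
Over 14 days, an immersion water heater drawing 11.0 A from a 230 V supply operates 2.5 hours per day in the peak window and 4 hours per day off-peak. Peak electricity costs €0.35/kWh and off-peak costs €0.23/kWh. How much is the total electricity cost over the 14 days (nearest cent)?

€63.58

Power = 11.0 A × 230 V = 2530 W = 2.53 kW
Peak energy = 2.53 kW × 2.5 h × 14 = 88.55 kWh
Off-peak energy = 2.53 kW × 4 h × 14 = 141.68 kWh
Cost = 88.55 × €0.35 + 141.68 × €0.23 = €30.9925 + €32.5864 = €63.58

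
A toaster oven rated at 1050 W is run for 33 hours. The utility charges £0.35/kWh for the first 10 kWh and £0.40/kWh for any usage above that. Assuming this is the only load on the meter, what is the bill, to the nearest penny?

£13.36

Energy = 1.05 kW × 33 h = 34.65 kWh
Tier 1 (0–10 kWh): 10 × £0.35 = £3.5
Above 10 kWh: 24.65 × £0.40 = £9.86
Bill = £13.36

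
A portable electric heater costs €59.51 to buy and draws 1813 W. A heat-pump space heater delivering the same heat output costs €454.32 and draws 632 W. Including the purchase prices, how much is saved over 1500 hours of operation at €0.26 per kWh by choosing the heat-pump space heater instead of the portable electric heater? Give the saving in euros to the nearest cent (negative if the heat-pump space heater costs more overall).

€65.78

portable electric heater: €59.51 + (1813/1000) kW × 1500 h × €0.26 = €59.51 + €707.07 = €766.58
heat-pump space heater: €454.32 + (632/1000) kW × 1500 h × €0.26 = €454.32 + €246.48 = €700.8
Saving = €766.58 − €700.8 = €65.78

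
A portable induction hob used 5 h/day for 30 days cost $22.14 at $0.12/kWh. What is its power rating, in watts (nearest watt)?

1230 W

Energy = $22.14 ÷ $0.12/kWh = 184.5 kWh
Runtime = 5 h/day × 30 days = 150 h
Power = 184.5 kWh ÷ 150 h = 1.23 kW = 1230 W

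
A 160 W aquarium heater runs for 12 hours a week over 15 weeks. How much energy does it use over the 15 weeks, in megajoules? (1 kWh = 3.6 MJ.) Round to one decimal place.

Runtime = 12 h/week × 15 weeks = 180 h
Energy = 0.16 kW × 180 h = 28.8 kWh
= 28.8 × 3.6 MJ = 103.7 MJ

103.7 MJ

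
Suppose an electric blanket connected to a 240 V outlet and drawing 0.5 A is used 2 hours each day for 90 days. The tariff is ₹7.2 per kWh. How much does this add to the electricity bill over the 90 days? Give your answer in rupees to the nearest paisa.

₹155.52

Power = 0.5 A × 240 V = 120 W = 0.12 kW
Runtime = 2 h/day × 90 days = 180 h
Energy = 0.12 kW × 180 h = 21.6 kWh
Cost = 21.6 kWh × ₹7.2/kWh = ₹155.52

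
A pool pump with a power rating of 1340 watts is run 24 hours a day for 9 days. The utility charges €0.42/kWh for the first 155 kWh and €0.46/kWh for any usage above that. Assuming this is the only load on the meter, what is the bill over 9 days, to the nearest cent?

€126.94

Runtime = 24 h × 9 = 216 h
Energy = 1.34 kW × 216 h = 289.44 kWh
Tier 1 (0–155 kWh): 155 × €0.42 = €65.1
Above 155 kWh: 134.44 × €0.46 = €61.8424
Bill = €126.94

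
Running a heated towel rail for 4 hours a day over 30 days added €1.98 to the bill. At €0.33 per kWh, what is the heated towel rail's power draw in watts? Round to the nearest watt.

Energy = €1.98 ÷ €0.33/kWh = 6 kWh
Runtime = 4 h/day × 30 days = 120 h
Power = 6 kWh ÷ 120 h = 0.05 kW = 50 W

50 W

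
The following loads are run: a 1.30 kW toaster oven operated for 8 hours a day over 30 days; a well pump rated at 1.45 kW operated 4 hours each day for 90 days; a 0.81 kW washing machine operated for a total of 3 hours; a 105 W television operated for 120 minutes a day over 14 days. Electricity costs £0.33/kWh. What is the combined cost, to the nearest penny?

£276.99

toaster oven: Runtime = 8 h/day × 30 days = 240 h
toaster oven: 1.3 kW × 240 h = 312 kWh
well pump: Runtime = 4 h/day × 90 days = 360 h
well pump: 1.45 kW × 360 h = 522 kWh
washing machine: 0.81 kW × 3 h = 2.43 kWh
television: Runtime = 120 min × 14 = 1680 min = 28 h
television: 0.105 kW × 28 h = 2.94 kWh
Total energy = 839.37 kWh
Cost = 839.37 × £0.33 = £276.99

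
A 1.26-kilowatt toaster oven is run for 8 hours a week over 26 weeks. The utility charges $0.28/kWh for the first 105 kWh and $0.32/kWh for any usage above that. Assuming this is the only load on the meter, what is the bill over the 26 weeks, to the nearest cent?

$79.67

Runtime = 8 h/week × 26 weeks = 208 h
Energy = 1.26 kW × 208 h = 262.08 kWh
Tier 1 (0–105 kWh): 105 × $0.28 = $29.4
Above 105 kWh: 157.08 × $0.32 = $50.2656
Bill = $79.67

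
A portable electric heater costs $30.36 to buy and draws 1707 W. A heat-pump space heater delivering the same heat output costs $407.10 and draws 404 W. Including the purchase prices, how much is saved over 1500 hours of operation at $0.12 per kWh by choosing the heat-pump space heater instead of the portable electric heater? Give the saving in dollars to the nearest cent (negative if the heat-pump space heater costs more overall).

-$142.20

portable electric heater: $30.36 + (1707/1000) kW × 1500 h × $0.12 = $30.36 + $307.26 = $337.62
heat-pump space heater: $407.10 + (404/1000) kW × 1500 h × $0.12 = $407.10 + $72.72 = $479.82
Saving = $337.62 − $479.82 = −$142.2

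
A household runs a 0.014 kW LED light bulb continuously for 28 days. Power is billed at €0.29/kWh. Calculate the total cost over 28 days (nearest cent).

€2.73

Runtime = 24 h × 28 = 672 h
Energy = 0.014 kW × 672 h = 9.408 kWh
Cost = 9.408 kWh × €0.29/kWh = €2.73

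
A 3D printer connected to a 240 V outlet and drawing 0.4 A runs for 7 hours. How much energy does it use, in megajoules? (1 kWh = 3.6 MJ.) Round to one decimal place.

Power = 0.4 A × 240 V = 96 W = 0.096 kW
Energy = 0.096 kW × 7 h = 0.672 kWh
= 0.672 × 3.6 MJ = 2.4 MJ

2.4 MJ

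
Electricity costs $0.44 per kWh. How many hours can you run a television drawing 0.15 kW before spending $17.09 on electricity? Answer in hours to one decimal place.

258.9 h

Energy available = $17.09 ÷ $0.44/kWh = 38.8409 kWh
Hours = 38.8409 kWh ÷ 0.15 kW = 258.9 h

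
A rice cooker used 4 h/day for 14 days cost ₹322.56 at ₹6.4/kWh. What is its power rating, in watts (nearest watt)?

Energy = ₹322.56 ÷ ₹6.4/kWh = 50.4 kWh
Runtime = 4 h/day × 14 days = 56 h
Power = 50.4 kWh ÷ 56 h = 0.9 kW = 900 W

900 W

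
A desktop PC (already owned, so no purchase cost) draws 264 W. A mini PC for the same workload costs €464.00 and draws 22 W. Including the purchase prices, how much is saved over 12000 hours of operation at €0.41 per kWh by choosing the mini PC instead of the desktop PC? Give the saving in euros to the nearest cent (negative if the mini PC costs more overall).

desktop PC: €0.00 + (264/1000) kW × 12000 h × €0.41 = €0.00 + €1298.88 = €1298.88
mini PC: €464.00 + (22/1000) kW × 12000 h × €0.41 = €464.00 + €108.24 = €572.24
Saving = €1298.88 − €572.24 = €726.64

€726.64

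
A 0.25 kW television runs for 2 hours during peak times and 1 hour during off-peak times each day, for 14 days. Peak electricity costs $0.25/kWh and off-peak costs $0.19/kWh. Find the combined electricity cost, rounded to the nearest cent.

$2.42

Peak energy = 0.25 kW × 2 h × 14 = 7 kWh
Off-peak energy = 0.25 kW × 1 h × 14 = 3.5 kWh
Cost = 7 × $0.25 + 3.5 × $0.19 = $1.75 + $0.665 = $2.42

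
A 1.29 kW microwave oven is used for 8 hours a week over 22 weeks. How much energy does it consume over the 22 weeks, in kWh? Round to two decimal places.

Runtime = 8 h/week × 22 weeks = 176 h
Energy = 1.29 kW × 176 h = 227.04 kWh

227.04 kWh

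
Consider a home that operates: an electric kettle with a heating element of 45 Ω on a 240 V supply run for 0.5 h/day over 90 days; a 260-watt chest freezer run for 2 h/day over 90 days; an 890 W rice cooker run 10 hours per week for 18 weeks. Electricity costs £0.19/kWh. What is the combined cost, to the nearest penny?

electric kettle: Power = V²/R = 240²/45 = 1280 W = 1.28 kW
electric kettle: Runtime = 0.5 h/day × 90 days = 45 h
electric kettle: 1.28 kW × 45 h = 57.6 kWh
chest freezer: Runtime = 2 h/day × 90 days = 180 h
chest freezer: 0.26 kW × 180 h = 46.8 kWh
rice cooker: Runtime = 10 h/week × 18 weeks = 180 h
rice cooker: 0.89 kW × 180 h = 160.2 kWh
Total energy = 264.6 kWh
Cost = 264.6 × £0.19 = £50.27

£50.27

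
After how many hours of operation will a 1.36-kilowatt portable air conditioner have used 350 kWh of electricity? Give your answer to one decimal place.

257.4 h

Hours = 350 kWh ÷ 1.36 kW = 257.4 h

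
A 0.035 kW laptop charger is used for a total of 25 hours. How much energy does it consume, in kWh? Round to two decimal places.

Energy = 0.035 kW × 25 h = 0.875 kWh ≈ 0.88 kWh

0.88 kWh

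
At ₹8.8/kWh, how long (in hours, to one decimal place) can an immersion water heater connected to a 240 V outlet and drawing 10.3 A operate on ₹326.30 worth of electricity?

15.0 h

Power = 10.3 A × 240 V = 2472 W = 2.472 kW
Energy available = ₹326.30 ÷ ₹8.8/kWh = 37.0795 kWh
Hours = 37.0795 kWh ÷ 2.472 kW = 15.0 h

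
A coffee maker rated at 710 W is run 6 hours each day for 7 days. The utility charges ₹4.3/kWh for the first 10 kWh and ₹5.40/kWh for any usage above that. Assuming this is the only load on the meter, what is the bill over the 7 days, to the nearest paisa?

₹150.03

Runtime = 6 h/day × 7 days = 42 h
Energy = 0.71 kW × 42 h = 29.82 kWh
Tier 1 (0–10 kWh): 10 × ₹4.3 = ₹43
Above 10 kWh: 19.82 × ₹5.40 = ₹107.028
Bill = ₹150.03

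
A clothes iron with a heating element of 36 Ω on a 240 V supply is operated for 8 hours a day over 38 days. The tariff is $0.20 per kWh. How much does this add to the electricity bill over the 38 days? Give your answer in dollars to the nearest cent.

$97.28

Power = V²/R = 240²/36 = 1600 W = 1.6 kW
Runtime = 8 h/day × 38 days = 304 h
Energy = 1.6 kW × 304 h = 486.4 kWh
Cost = 486.4 kWh × $0.20/kWh = $97.28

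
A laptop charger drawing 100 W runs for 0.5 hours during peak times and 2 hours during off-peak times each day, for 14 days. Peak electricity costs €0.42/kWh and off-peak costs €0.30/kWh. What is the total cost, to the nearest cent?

Peak energy = 0.1 kW × 0.5 h × 14 = 0.7 kWh
Off-peak energy = 0.1 kW × 2 h × 14 = 2.8 kWh
Cost = 0.7 × €0.42 + 2.8 × €0.30 = €0.294 + €0.84 = €1.13

€1.13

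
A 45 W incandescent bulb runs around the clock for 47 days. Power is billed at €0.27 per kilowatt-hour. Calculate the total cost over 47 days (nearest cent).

€13.71

Runtime = 24 h × 47 = 1128 h
Energy = 0.045 kW × 1128 h = 50.76 kWh
Cost = 50.76 kWh × €0.27/kWh = €13.71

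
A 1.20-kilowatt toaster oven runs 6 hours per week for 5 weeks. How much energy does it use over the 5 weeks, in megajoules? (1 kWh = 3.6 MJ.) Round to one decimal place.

Runtime = 6 h/week × 5 weeks = 30 h
Energy = 1.2 kW × 30 h = 36 kWh
= 36 × 3.6 MJ = 129.6 MJ

129.6 MJ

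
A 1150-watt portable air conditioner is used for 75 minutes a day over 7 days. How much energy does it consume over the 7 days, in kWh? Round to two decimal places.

10.06 kWh

Runtime = 75 min × 7 = 525 min = 8.75 h
Energy = 1.15 kW × 8.75 h = 10.0625 kWh ≈ 10.06 kWh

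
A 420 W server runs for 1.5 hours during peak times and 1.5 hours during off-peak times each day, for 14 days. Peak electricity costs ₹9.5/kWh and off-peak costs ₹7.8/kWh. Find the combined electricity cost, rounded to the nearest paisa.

Peak energy = 0.42 kW × 1.5 h × 14 = 8.82 kWh
Off-peak energy = 0.42 kW × 1.5 h × 14 = 8.82 kWh
Cost = 8.82 × ₹9.5 + 8.82 × ₹7.8 = ₹83.79 + ₹68.796 = ₹152.59

₹152.59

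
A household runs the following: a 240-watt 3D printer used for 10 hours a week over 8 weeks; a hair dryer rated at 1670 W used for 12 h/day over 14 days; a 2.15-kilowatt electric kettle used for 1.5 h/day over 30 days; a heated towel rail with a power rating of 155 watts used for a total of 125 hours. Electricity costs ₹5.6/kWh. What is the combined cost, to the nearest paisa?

₹2328.96

3D printer: Runtime = 10 h/week × 8 weeks = 80 h
3D printer: 0.24 kW × 80 h = 19.2 kWh
hair dryer: Runtime = 12 h/day × 14 days = 168 h
hair dryer: 1.67 kW × 168 h = 280.56 kWh
electric kettle: Runtime = 1.5 h/day × 30 days = 45 h
electric kettle: 2.15 kW × 45 h = 96.75 kWh
heated towel rail: 0.155 kW × 125 h = 19.375 kWh
Total energy = 415.885 kWh
Cost = 415.885 × ₹5.6 = ₹2328.96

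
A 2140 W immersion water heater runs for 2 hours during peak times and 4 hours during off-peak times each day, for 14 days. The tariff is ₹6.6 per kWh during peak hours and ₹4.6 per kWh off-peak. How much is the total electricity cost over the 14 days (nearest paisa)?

₹946.74

Peak energy = 2.14 kW × 2 h × 14 = 59.92 kWh
Off-peak energy = 2.14 kW × 4 h × 14 = 119.84 kWh
Cost = 59.92 × ₹6.6 + 119.84 × ₹4.6 = ₹395.472 + ₹551.264 = ₹946.74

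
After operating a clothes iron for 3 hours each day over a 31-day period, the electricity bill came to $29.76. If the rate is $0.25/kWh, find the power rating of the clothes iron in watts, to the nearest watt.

1280 W

Energy = $29.76 ÷ $0.25/kWh = 119.04 kWh
Runtime = 3 h/day × 31 days = 93 h
Power = 119.04 kWh ÷ 93 h = 1.28 kW = 1280 W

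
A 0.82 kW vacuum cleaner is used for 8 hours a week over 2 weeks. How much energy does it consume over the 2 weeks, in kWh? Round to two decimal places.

13.12 kWh

Runtime = 8 h/week × 2 weeks = 16 h
Energy = 0.82 kW × 16 h = 13.12 kWh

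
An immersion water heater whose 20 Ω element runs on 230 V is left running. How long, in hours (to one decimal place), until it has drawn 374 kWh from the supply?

Power = V²/R = 230²/20 = 2645 W = 2.645 kW
Hours = 374 kWh ÷ 2.645 kW = 141.4 h

141.4 h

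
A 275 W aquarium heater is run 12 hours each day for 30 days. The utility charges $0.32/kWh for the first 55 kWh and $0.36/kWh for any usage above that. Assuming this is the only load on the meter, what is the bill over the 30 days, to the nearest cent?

$33.44

Runtime = 12 h/day × 30 days = 360 h
Energy = 0.275 kW × 360 h = 99 kWh
Tier 1 (0–55 kWh): 55 × $0.32 = $17.6
Above 55 kWh: 44 × $0.36 = $15.84
Bill = $33.44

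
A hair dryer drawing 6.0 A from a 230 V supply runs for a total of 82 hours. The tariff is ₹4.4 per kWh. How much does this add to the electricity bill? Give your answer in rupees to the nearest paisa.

₹497.90

Power = 6.0 A × 230 V = 1380 W = 1.38 kW
Energy = 1.38 kW × 82 h = 113.16 kWh
Cost = 113.16 kWh × ₹4.4/kWh = ₹497.90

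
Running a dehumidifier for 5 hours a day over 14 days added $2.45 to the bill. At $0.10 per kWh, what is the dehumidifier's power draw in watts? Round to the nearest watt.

Energy = $2.45 ÷ $0.10/kWh = 24.5 kWh
Runtime = 5 h/day × 14 days = 70 h
Power = 24.5 kWh ÷ 70 h = 0.35 kW = 350 W

350 W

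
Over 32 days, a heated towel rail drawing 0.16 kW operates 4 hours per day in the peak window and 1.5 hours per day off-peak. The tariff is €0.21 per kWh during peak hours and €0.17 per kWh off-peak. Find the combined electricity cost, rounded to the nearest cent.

Peak energy = 0.16 kW × 4 h × 32 = 20.48 kWh
Off-peak energy = 0.16 kW × 1.5 h × 32 = 7.68 kWh
Cost = 20.48 × €0.21 + 7.68 × €0.17 = €4.3008 + €1.3056 = €5.61

€5.61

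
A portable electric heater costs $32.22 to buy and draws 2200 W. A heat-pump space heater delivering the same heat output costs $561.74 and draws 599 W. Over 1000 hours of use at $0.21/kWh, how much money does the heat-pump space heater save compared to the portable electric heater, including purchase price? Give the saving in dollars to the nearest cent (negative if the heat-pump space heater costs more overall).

portable electric heater: $32.22 + (2200/1000) kW × 1000 h × $0.21 = $32.22 + $462 = $494.22
heat-pump space heater: $561.74 + (599/1000) kW × 1000 h × $0.21 = $561.74 + $125.79 = $687.53
Saving = $494.22 − $687.53 = −$193.31

-$193.31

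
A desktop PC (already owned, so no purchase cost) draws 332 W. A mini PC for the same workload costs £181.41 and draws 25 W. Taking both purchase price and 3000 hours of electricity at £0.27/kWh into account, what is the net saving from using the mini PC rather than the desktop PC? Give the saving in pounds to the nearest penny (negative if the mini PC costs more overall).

£67.26

desktop PC: £0.00 + (332/1000) kW × 3000 h × £0.27 = £0.00 + £268.92 = £268.92
mini PC: £181.41 + (25/1000) kW × 3000 h × £0.27 = £181.41 + £20.25 = £201.66
Saving = £268.92 − £201.66 = £67.26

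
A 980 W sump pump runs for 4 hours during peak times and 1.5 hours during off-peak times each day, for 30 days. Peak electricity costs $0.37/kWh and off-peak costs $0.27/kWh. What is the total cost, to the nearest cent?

Peak energy = 0.98 kW × 4 h × 30 = 117.6 kWh
Off-peak energy = 0.98 kW × 1.5 h × 30 = 44.1 kWh
Cost = 117.6 × $0.37 + 44.1 × $0.27 = $43.512 + $11.907 = $55.42

$55.42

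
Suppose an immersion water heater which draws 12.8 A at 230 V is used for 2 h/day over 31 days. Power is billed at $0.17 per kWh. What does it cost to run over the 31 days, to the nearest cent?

$31.03

Power = 12.8 A × 230 V = 2944 W = 2.944 kW
Runtime = 2 h/day × 31 days = 62 h
Energy = 2.944 kW × 62 h = 182.528 kWh
Cost = 182.528 kWh × $0.17/kWh = $31.03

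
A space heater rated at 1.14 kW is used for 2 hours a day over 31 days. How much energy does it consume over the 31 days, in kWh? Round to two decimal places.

70.68 kWh

Runtime = 2 h/day × 31 days = 62 h
Energy = 1.14 kW × 62 h = 70.68 kWh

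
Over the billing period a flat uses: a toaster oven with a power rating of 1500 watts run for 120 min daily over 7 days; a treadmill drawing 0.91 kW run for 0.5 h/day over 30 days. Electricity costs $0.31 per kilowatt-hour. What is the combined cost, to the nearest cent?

toaster oven: Runtime = 120 min × 7 = 840 min = 14 h
toaster oven: 1.5 kW × 14 h = 21 kWh
treadmill: Runtime = 0.5 h/day × 30 days = 15 h
treadmill: 0.91 kW × 15 h = 13.65 kWh
Total energy = 34.65 kWh
Cost = 34.65 × $0.31 = $10.74

$10.74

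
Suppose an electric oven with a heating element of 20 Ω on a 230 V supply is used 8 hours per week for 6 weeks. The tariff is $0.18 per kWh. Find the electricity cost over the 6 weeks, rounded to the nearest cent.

Power = V²/R = 230²/20 = 2645 W = 2.645 kW
Runtime = 8 h/week × 6 weeks = 48 h
Energy = 2.645 kW × 48 h = 126.96 kWh
Cost = 126.96 kWh × $0.18/kWh = $22.85

$22.85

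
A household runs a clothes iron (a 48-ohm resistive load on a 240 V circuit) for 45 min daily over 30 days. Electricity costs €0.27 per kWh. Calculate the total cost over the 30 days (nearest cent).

€7.29

Power = V²/R = 240²/48 = 1200 W = 1.2 kW
Runtime = 45 min × 30 = 1350 min = 22.5 h
Energy = 1.2 kW × 22.5 h = 27 kWh
Cost = 27 kWh × €0.27/kWh = €7.29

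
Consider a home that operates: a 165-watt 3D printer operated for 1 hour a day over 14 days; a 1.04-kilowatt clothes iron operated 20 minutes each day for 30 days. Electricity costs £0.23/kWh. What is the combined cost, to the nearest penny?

£2.92

3D printer: Runtime = 1 h/day × 14 days = 14 h
3D printer: 0.165 kW × 14 h = 2.31 kWh
clothes iron: Runtime = 20 min × 30 = 600 min = 10 h
clothes iron: 1.04 kW × 10 h = 10.4 kWh
Total energy = 12.71 kWh
Cost = 12.71 × £0.23 = £2.92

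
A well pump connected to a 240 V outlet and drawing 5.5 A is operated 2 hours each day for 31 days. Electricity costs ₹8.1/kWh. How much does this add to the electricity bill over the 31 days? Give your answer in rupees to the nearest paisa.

Power = 5.5 A × 240 V = 1320 W = 1.32 kW
Runtime = 2 h/day × 31 days = 62 h
Energy = 1.32 kW × 62 h = 81.84 kWh
Cost = 81.84 kWh × ₹8.1/kWh = ₹662.90

₹662.90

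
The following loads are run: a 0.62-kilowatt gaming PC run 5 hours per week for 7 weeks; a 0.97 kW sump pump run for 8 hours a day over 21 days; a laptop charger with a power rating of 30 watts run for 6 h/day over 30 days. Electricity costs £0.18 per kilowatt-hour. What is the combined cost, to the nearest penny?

£34.21

gaming PC: Runtime = 5 h/week × 7 weeks = 35 h
gaming PC: 0.62 kW × 35 h = 21.7 kWh
sump pump: Runtime = 8 h/day × 21 days = 168 h
sump pump: 0.97 kW × 168 h = 162.96 kWh
laptop charger: Runtime = 6 h/day × 30 days = 180 h
laptop charger: 0.03 kW × 180 h = 5.4 kWh
Total energy = 190.06 kWh
Cost = 190.06 × £0.18 = £34.21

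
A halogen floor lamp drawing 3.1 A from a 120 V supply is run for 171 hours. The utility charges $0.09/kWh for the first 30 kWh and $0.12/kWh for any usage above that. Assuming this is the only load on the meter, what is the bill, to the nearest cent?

$6.73

Power = 3.1 A × 120 V = 372 W = 0.372 kW
Energy = 0.372 kW × 171 h = 63.612 kWh
Tier 1 (0–30 kWh): 30 × $0.09 = $2.7
Above 30 kWh: 33.612 × $0.12 = $4.03344
Bill = $6.73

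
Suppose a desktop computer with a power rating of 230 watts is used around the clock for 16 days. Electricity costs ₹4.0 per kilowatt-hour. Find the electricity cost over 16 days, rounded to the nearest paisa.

₹353.28

Runtime = 24 h × 16 = 384 h
Energy = 0.23 kW × 384 h = 88.32 kWh
Cost = 88.32 kWh × ₹4.0/kWh = ₹353.28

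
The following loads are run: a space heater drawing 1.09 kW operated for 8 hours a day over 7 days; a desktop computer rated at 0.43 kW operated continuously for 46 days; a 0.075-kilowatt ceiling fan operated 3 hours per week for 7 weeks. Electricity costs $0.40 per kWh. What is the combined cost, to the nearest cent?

space heater: Runtime = 8 h/day × 7 days = 56 h
space heater: 1.09 kW × 56 h = 61.04 kWh
desktop computer: Runtime = 24 h × 46 = 1104 h
desktop computer: 0.43 kW × 1104 h = 474.72 kWh
ceiling fan: Runtime = 3 h/week × 7 weeks = 21 h
ceiling fan: 0.075 kW × 21 h = 1.575 kWh
Total energy = 537.335 kWh
Cost = 537.335 × $0.40 = $214.93

$214.93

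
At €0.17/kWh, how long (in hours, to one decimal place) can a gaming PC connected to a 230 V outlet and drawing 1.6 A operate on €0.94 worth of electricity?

15.0 h

Power = 1.6 A × 230 V = 368 W = 0.368 kW
Energy available = €0.94 ÷ €0.17/kWh = 5.5294 kWh
Hours = 5.5294 kWh ÷ 0.368 kW = 15.0 h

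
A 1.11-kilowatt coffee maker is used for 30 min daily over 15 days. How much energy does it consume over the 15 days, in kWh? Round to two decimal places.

8.33 kWh

Runtime = 30 min × 15 = 450 min = 7.5 h
Energy = 1.11 kW × 7.5 h = 8.325 kWh ≈ 8.33 kWh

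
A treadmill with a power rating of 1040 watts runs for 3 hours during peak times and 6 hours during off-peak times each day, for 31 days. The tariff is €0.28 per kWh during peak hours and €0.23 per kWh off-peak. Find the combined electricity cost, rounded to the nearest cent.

€71.57

Peak energy = 1.04 kW × 3 h × 31 = 96.72 kWh
Off-peak energy = 1.04 kW × 6 h × 31 = 193.44 kWh
Cost = 96.72 × €0.28 + 193.44 × €0.23 = €27.0816 + €44.4912 = €71.57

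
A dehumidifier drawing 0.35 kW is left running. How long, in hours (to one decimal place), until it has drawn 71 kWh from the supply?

202.9 h

Hours = 71 kWh ÷ 0.35 kW = 202.9 h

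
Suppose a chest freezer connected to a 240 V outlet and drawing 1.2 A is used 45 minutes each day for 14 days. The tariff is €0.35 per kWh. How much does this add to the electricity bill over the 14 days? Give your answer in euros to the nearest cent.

Power = 1.2 A × 240 V = 288 W = 0.288 kW
Runtime = 45 min × 14 = 630 min = 10.5 h
Energy = 0.288 kW × 10.5 h = 3.024 kWh
Cost = 3.024 kWh × €0.35/kWh = €1.06

€1.06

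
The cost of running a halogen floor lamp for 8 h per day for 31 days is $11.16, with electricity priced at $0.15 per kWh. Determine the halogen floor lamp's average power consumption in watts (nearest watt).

Energy = $11.16 ÷ $0.15/kWh = 74.4 kWh
Runtime = 8 h/day × 31 days = 248 h
Power = 74.4 kWh ÷ 248 h = 0.3 kW = 300 W

300 W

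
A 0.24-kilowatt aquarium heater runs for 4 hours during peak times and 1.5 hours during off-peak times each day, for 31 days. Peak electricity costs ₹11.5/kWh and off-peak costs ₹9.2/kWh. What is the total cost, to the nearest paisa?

₹444.91

Peak energy = 0.24 kW × 4 h × 31 = 29.76 kWh
Off-peak energy = 0.24 kW × 1.5 h × 31 = 11.16 kWh
Cost = 29.76 × ₹11.5 + 11.16 × ₹9.2 = ₹342.24 + ₹102.672 = ₹444.91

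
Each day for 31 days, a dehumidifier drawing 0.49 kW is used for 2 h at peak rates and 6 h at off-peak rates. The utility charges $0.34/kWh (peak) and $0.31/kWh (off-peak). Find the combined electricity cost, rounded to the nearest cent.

$38.58

Peak energy = 0.49 kW × 2 h × 31 = 30.38 kWh
Off-peak energy = 0.49 kW × 6 h × 31 = 91.14 kWh
Cost = 30.38 × $0.34 + 91.14 × $0.31 = $10.3292 + $28.2534 = $38.58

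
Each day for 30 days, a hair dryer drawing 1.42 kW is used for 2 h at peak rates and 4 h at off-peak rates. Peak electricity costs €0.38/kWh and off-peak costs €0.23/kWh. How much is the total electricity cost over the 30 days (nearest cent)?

Peak energy = 1.42 kW × 2 h × 30 = 85.2 kWh
Off-peak energy = 1.42 kW × 4 h × 30 = 170.4 kWh
Cost = 85.2 × €0.38 + 170.4 × €0.23 = €32.376 + €39.192 = €71.57

€71.57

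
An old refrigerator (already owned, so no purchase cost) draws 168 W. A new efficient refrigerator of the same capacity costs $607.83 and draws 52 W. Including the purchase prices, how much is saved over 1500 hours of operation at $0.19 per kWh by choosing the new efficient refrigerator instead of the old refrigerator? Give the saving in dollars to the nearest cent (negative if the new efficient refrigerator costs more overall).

old refrigerator: $0.00 + (168/1000) kW × 1500 h × $0.19 = $0.00 + $47.88 = $47.88
new efficient refrigerator: $607.83 + (52/1000) kW × 1500 h × $0.19 = $607.83 + $14.82 = $622.65
Saving = $47.88 − $622.65 = −$574.77

-$574.77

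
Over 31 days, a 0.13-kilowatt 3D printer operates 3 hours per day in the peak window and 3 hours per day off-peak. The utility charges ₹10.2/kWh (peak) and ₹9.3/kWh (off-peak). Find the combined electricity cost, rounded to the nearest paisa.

Peak energy = 0.13 kW × 3 h × 31 = 12.09 kWh
Off-peak energy = 0.13 kW × 3 h × 31 = 12.09 kWh
Cost = 12.09 × ₹10.2 + 12.09 × ₹9.3 = ₹123.318 + ₹112.437 = ₹235.76

₹235.76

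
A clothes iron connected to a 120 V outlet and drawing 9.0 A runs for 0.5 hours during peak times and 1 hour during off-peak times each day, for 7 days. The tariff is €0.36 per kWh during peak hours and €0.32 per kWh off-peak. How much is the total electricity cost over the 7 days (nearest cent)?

Power = 9.0 A × 120 V = 1080 W = 1.08 kW
Peak energy = 1.08 kW × 0.5 h × 7 = 3.78 kWh
Off-peak energy = 1.08 kW × 1 h × 7 = 7.56 kWh
Cost = 3.78 × €0.36 + 7.56 × €0.32 = €1.3608 + €2.4192 = €3.78

€3.78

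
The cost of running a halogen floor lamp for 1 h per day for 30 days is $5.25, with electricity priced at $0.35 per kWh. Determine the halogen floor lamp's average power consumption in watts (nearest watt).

500 W

Energy = $5.25 ÷ $0.35/kWh = 15 kWh
Runtime = 1 h/day × 30 days = 30 h
Power = 15 kWh ÷ 30 h = 0.5 kW = 500 W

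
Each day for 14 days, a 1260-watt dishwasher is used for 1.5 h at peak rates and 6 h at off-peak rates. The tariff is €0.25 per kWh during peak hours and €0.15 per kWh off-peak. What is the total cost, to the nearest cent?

€22.49

Peak energy = 1.26 kW × 1.5 h × 14 = 26.46 kWh
Off-peak energy = 1.26 kW × 6 h × 14 = 105.84 kWh
Cost = 26.46 × €0.25 + 105.84 × €0.15 = €6.615 + €15.876 = €22.49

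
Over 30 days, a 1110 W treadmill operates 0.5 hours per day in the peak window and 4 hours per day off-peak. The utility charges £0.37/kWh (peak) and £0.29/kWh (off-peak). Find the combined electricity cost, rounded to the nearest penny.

Peak energy = 1.11 kW × 0.5 h × 30 = 16.65 kWh
Off-peak energy = 1.11 kW × 4 h × 30 = 133.2 kWh
Cost = 16.65 × £0.37 + 133.2 × £0.29 = £6.1605 + £38.628 = £44.79

£44.79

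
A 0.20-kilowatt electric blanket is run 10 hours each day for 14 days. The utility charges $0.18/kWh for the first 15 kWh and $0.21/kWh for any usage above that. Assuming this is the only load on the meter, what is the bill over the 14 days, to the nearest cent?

Runtime = 10 h/day × 14 days = 140 h
Energy = 0.2 kW × 140 h = 28 kWh
Tier 1 (0–15 kWh): 15 × $0.18 = $2.7
Above 15 kWh: 13 × $0.21 = $2.73
Bill = $5.43

$5.43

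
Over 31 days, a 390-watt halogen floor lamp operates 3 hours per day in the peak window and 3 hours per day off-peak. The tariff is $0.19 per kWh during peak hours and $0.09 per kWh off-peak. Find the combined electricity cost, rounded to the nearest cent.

Peak energy = 0.39 kW × 3 h × 31 = 36.27 kWh
Off-peak energy = 0.39 kW × 3 h × 31 = 36.27 kWh
Cost = 36.27 × $0.19 + 36.27 × $0.09 = $6.8913 + $3.2643 = $10.16

$10.16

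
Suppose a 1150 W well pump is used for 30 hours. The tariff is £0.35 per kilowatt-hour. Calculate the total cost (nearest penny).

£12.08

Energy = 1.15 kW × 30 h = 34.5 kWh
Cost = 34.5 kWh × £0.35/kWh = £12.08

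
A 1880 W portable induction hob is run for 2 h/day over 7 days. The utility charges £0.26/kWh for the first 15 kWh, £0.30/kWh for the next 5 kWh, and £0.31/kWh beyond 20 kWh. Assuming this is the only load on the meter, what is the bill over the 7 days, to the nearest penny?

Runtime = 2 h/day × 7 days = 14 h
Energy = 1.88 kW × 14 h = 26.32 kWh
Tier 1 (0–15 kWh): 15 × £0.26 = £3.9
Tier 2 (15–20 kWh): 5 × £0.30 = £1.5
Above 20 kWh: 6.32 × £0.31 = £1.9592
Bill = £7.36

£7.36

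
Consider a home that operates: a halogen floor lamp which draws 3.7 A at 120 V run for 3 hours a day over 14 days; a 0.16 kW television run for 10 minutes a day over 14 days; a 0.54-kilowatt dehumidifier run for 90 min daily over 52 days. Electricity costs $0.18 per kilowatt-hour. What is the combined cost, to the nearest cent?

halogen floor lamp: Power = 3.7 A × 120 V = 444 W = 0.444 kW
halogen floor lamp: Runtime = 3 h/day × 14 days = 42 h
halogen floor lamp: 0.444 kW × 42 h = 18.648 kWh
television: Runtime = 10 min × 14 = 140 min = 2.333333… h
television: 0.16 kW × 2.333333… h = 0.373333… kWh
dehumidifier: Runtime = 90 min × 52 = 4680 min = 78 h
dehumidifier: 0.54 kW × 78 h = 42.12 kWh
Total energy = 61.141333… kWh
Cost = 61.141333… × $0.18 = $11.01

$11.01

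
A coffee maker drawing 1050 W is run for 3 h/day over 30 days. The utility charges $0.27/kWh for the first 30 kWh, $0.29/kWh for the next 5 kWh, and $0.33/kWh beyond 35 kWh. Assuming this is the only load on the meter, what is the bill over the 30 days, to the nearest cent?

$29.19

Runtime = 3 h/day × 30 days = 90 h
Energy = 1.05 kW × 90 h = 94.5 kWh
Tier 1 (0–30 kWh): 30 × $0.27 = $8.1
Tier 2 (30–35 kWh): 5 × $0.29 = $1.45
Above 35 kWh: 59.5 × $0.33 = $19.635
Bill = $29.19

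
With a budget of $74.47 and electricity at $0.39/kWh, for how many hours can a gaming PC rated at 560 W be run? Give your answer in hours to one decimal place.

Energy available = $74.47 ÷ $0.39/kWh = 190.9487 kWh
Hours = 190.9487 kWh ÷ 0.56 kW = 341.0 h

341.0 h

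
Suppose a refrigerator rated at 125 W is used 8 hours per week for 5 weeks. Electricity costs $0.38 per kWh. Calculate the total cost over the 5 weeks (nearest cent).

$1.90

Runtime = 8 h/week × 5 weeks = 40 h
Energy = 0.125 kW × 40 h = 5 kWh
Cost = 5 kWh × $0.38/kWh = $1.90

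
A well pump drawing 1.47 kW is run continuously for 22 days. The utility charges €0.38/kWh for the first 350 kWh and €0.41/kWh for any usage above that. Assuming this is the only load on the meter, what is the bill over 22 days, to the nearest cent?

€307.73

Runtime = 24 h × 22 = 528 h
Energy = 1.47 kW × 528 h = 776.16 kWh
Tier 1 (0–350 kWh): 350 × €0.38 = €133
Above 350 kWh: 426.16 × €0.41 = €174.7256
Bill = €307.73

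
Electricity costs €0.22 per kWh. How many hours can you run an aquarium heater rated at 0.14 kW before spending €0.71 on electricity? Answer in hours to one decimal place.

Energy available = €0.71 ÷ €0.22/kWh = 3.2273 kWh
Hours = 3.2273 kWh ÷ 0.14 kW = 23.1 h

23.1 h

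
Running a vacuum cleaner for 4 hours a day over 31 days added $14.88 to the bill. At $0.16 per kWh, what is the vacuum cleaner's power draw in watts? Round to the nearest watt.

750 W

Energy = $14.88 ÷ $0.16/kWh = 93 kWh
Runtime = 4 h/day × 31 days = 124 h
Power = 93 kWh ÷ 124 h = 0.75 kW = 750 W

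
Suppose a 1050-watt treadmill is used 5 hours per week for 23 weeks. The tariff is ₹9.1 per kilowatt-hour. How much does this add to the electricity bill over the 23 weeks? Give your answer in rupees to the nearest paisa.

₹1098.83

Runtime = 5 h/week × 23 weeks = 115 h
Energy = 1.05 kW × 115 h = 120.75 kWh
Cost = 120.75 kWh × ₹9.1/kWh = ₹1098.83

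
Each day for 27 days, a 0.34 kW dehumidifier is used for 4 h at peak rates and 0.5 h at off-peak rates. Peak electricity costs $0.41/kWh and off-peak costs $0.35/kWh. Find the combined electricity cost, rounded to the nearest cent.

Peak energy = 0.34 kW × 4 h × 27 = 36.72 kWh
Off-peak energy = 0.34 kW × 0.5 h × 27 = 4.59 kWh
Cost = 36.72 × $0.41 + 4.59 × $0.35 = $15.0552 + $1.6065 = $16.66

$16.66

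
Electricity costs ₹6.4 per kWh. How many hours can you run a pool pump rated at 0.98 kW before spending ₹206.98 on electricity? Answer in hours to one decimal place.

33.0 h

Energy available = ₹206.98 ÷ ₹6.4/kWh = 32.3406 kWh
Hours = 32.3406 kWh ÷ 0.98 kW = 33.0 h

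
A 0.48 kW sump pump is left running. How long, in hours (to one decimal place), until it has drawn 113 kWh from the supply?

235.4 h

Hours = 113 kWh ÷ 0.48 kW = 235.4 h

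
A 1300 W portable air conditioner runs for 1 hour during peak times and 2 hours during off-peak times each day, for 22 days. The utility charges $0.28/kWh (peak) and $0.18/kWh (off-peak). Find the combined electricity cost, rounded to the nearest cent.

Peak energy = 1.3 kW × 1 h × 22 = 28.6 kWh
Off-peak energy = 1.3 kW × 2 h × 22 = 57.2 kWh
Cost = 28.6 × $0.28 + 57.2 × $0.18 = $8.008 + $10.296 = $18.30

$18.30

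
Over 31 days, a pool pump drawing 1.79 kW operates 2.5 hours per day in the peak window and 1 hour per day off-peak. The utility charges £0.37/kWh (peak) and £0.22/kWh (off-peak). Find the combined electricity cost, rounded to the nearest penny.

Peak energy = 1.79 kW × 2.5 h × 31 = 138.725 kWh
Off-peak energy = 1.79 kW × 1 h × 31 = 55.49 kWh
Cost = 138.725 × £0.37 + 55.49 × £0.22 = £51.32825 + £12.2078 = £63.54

£63.54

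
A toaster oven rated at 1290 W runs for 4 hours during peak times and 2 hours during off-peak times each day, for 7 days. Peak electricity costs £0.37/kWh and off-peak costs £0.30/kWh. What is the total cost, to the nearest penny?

£18.78

Peak energy = 1.29 kW × 4 h × 7 = 36.12 kWh
Off-peak energy = 1.29 kW × 2 h × 7 = 18.06 kWh
Cost = 36.12 × £0.37 + 18.06 × £0.30 = £13.3644 + £5.418 = £18.78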